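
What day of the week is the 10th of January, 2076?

Friday

January 1, 2076 is a Wednesday.
Jan 1, 2076 → Jan 10, 2076: 9 days.
Total: 9 days.
9 mod 7 = 2, so Wednesday + 2 = Friday.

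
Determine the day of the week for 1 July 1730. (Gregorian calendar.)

Saturday

Doomsday rule: the anchor day for the 1700s is Sunday. For year 30: 30÷12 = 2 r 6, and 6÷4 = 1, so 2+6+1 = 9.
Sunday + 9 ≡ Tuesday — that's 1730's doomsday.
In July the doomsday date is Jul 11.
Jul 1 is 10 days before Jul 11; 10 mod 7 = 3, so Tuesday − 3 = Saturday.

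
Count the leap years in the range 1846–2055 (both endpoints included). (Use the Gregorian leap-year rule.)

Multiples of 4 in [1846,2055]: 52.
Of those, multiples of 100: 2 (not leap unless ÷400).
Multiples of 400: 1.
Leap years = 52 − 2 + 1 = 51.

51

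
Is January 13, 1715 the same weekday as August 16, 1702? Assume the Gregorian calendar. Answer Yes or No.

From Aug 16, 1702 to Jan 13, 1715 is 4533 days.
4533 mod 7 = 4, so they are different weekdays.
(Aug 16, 1702 is a Wednesday; Jan 13, 1715 is a Sunday.)

No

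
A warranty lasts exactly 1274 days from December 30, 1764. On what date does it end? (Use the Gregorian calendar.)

June 26, 1768

+365 (one year) → Dec 30, 1765 (909 left).
+365 (one year) → Dec 30, 1766 (544 left).
+365 (one year) → Dec 30, 1767 (179 left).
Dec has 31 days: +2 → Jan 1, 1768 (177 left).
Jan has 31 days: +31 → Feb 1, 1768 (146 left).
Feb has 29 days: +29 → Mar 1, 1768 (117 left).
Mar has 31 days: +31 → Apr 1, 1768 (86 left).
Apr has 30 days: +30 → May 1, 1768 (56 left).
May has 31 days: +31 → Jun 1, 1768 (25 left).
+25 → Jun 26, 1768.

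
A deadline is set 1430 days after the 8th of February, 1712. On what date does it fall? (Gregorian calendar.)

January 8, 1716

+366 (one year; includes Feb 29, 1712) → Feb 8, 1713 (1064 left).
+365 (one year) → Feb 8, 1714 (699 left).
+365 (one year) → Feb 8, 1715 (334 left).
Feb has 28 days: +21 → Mar 1, 1715 (313 left).
Mar has 31 days: +31 → Apr 1, 1715 (282 left).
Apr has 30 days: +30 → May 1, 1715 (252 left).
May has 31 days: +31 → Jun 1, 1715 (221 left).
Jun has 30 days: +30 → Jul 1, 1715 (191 left).
Jul has 31 days: +31 → Aug 1, 1715 (160 left).
Aug has 31 days: +31 → Sep 1, 1715 (129 left).
Sep has 30 days: +30 → Oct 1, 1715 (99 left).
Oct has 31 days: +31 → Nov 1, 1715 (68 left).
Nov has 30 days: +30 → Dec 1, 1715 (38 left).
Dec has 31 days: +31 → Jan 1, 1716 (7 left).
+7 → Jan 8, 1716.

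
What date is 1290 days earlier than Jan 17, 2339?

July 7, 2335

−365 (one year) → Jan 17, 2338 (925 left).
−365 (one year) → Jan 17, 2337 (560 left).
−366 (one year; includes Feb 29, 2336) → Jan 17, 2336 (194 left).
−17 → Dec 31, 2335 (end of Dec, 31 days; 177 left).
−31 → Nov 30, 2335 (end of Nov, 30 days; 146 left).
−30 → Oct 31, 2335 (end of Oct, 31 days; 116 left).
−31 → Sep 30, 2335 (end of Sep, 30 days; 85 left).
−30 → Aug 31, 2335 (end of Aug, 31 days; 55 left).
−31 → Jul 31, 2335 (end of Jul, 31 days; 24 left).
−24 → Jul 7, 2335.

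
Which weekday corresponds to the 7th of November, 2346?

Doomsday rule: the anchor day for the 2300s is Wednesday. For year 46: 46÷12 = 3 r 10, and 10÷4 = 2, so 3+10+2 = 15.
Wednesday + 15 ≡ Thursday — that's 2346's doomsday.
In November the doomsday date is Nov 7.
Nov 7 is the doomsday itself: Thursday.

Thursday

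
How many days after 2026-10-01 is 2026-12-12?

Oct 1, 2026 → Nov 1, 2026: 31 days (October has 31).
Nov 1, 2026 → Dec 1, 2026: 30 days (November has 30).
Dec 1, 2026 → Dec 12, 2026: 11 days.
Total: 72 days.

72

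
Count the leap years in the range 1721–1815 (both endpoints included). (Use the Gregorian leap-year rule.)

22

Multiples of 4 in [1721,1815]: 23.
Of those, multiples of 100: 1 (not leap unless ÷400).
Multiples of 400: 0.
Leap years = 23 − 1 + 0 = 22.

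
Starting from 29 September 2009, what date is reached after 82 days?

Sep has 30 days: +2 → Oct 1, 2009 (80 left).
Oct has 31 days: +31 → Nov 1, 2009 (49 left).
Nov has 30 days: +30 → Dec 1, 2009 (19 left).
+19 → Dec 20, 2009.

December 20, 2009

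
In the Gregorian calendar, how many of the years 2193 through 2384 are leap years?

Multiples of 4 in [2193,2384]: 48.
Of those, multiples of 100: 2 (not leap unless ÷400).
Multiples of 400: 0.
Leap years = 48 − 2 + 0 = 46.

46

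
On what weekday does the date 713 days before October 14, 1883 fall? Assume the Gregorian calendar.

Monday

First find the weekday of Oct 14, 1883. Doomsday rule: the anchor day for the 1800s is Friday. For year 83: 83÷12 = 6 r 11, and 11÷4 = 2, so 6+11+2 = 19.
Friday + 19 ≡ Wednesday — that's 1883's doomsday.
In October the doomsday date is Oct 10.
Oct 14 is 4 days after Oct 10; 4 mod 7 = 4, so Wednesday + 4 = Sunday.
713 mod 7 = 6, so 713 days before a Sunday is Sunday − 6 = Monday.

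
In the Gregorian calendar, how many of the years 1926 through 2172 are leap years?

Multiples of 4 in [1926,2172]: 62.
Of those, multiples of 100: 2 (not leap unless ÷400).
Multiples of 400: 1.
Leap years = 62 − 2 + 1 = 61.

61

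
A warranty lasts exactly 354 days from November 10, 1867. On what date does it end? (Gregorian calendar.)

October 29, 1868

Nov has 30 days: +21 → Dec 1, 1867 (333 left).
Dec has 31 days: +31 → Jan 1, 1868 (302 left).
Jan has 31 days: +31 → Feb 1, 1868 (271 left).
Feb has 29 days: +29 → Mar 1, 1868 (242 left).
Mar has 31 days: +31 → Apr 1, 1868 (211 left).
Apr has 30 days: +30 → May 1, 1868 (181 left).
May has 31 days: +31 → Jun 1, 1868 (150 left).
Jun has 30 days: +30 → Jul 1, 1868 (120 left).
Jul has 31 days: +31 → Aug 1, 1868 (89 left).
Aug has 31 days: +31 → Sep 1, 1868 (58 left).
Sep has 30 days: +30 → Oct 1, 1868 (28 left).
+28 → Oct 29, 1868.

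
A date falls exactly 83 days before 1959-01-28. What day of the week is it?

First find the weekday of Jan 28, 1959. Doomsday rule: the anchor day for the 1900s is Wednesday. For year 59: 59÷12 = 4 r 11, and 11÷4 = 2, so 4+11+2 = 17.
Wednesday + 17 ≡ Saturday — that's 1959's doomsday.
In January the doomsday date is Jan 3 (1959 is not a leap year).
Jan 28 is 25 days after Jan 3; 25 mod 7 = 4, so Saturday + 4 = Wednesday.
83 mod 7 = 6, so 83 days before a Wednesday is Wednesday − 6 = Thursday.

Thursday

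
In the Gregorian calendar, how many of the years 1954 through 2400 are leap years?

Multiples of 4 in [1954,2400]: 112.
Of those, multiples of 100: 5 (not leap unless ÷400).
Multiples of 400: 2.
Leap years = 112 − 5 + 2 = 109.

109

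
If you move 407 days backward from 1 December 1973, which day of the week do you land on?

First find the weekday of Dec 1, 1973. Doomsday rule: the anchor day for the 1900s is Wednesday. For year 73: 73÷12 = 6 r 1, and 1÷4 = 0, so 6+1+0 = 7.
Wednesday + 7 ≡ Wednesday — that's 1973's doomsday.
In December the doomsday date is Dec 12.
Dec 1 is 11 days before Dec 12; 11 mod 7 = 4, so Wednesday − 4 = Saturday.
407 mod 7 = 1, so 407 days before a Saturday is Saturday − 1 = Friday.

Friday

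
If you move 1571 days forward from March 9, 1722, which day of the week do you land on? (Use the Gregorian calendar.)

Thursday

First find the weekday of Mar 9, 1722. Doomsday rule: the anchor day for the 1700s is Sunday. For year 22: 22÷12 = 1 r 10, and 10÷4 = 2, so 1+10+2 = 13.
Sunday + 13 ≡ Saturday — that's 1722's doomsday.
In March the doomsday date is Mar 14.
Mar 9 is 5 days before Mar 14; 5 mod 7 = 5, so Saturday − 5 = Monday.
1571 mod 7 = 3, so 1571 days after a Monday is Monday + 3 = Thursday.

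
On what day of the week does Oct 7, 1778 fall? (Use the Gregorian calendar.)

Doomsday rule: the anchor day for the 1700s is Sunday. For year 78: 78÷12 = 6 r 6, and 6÷4 = 1, so 6+6+1 = 13.
Sunday + 13 ≡ Saturday — that's 1778's doomsday.
In October the doomsday date is Oct 10.
Oct 7 is 3 days before Oct 10; 3 mod 7 = 3, so Saturday − 3 = Wednesday.

Wednesday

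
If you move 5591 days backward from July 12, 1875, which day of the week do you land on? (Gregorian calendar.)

Jul 12, 1875 is a Monday.
5591 mod 7 = 5, so 5591 days before a Monday is Monday − 5 = Wednesday.

Wednesday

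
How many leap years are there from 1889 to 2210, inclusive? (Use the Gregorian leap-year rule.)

77

Multiples of 4 in [1889,2210]: 80.
Of those, multiples of 100: 4 (not leap unless ÷400).
Multiples of 400: 1.
Leap years = 80 − 4 + 1 = 77.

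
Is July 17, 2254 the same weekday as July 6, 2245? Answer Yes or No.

From Jul 6, 2245 to Jul 17, 2254 is 3298 days.
3298 mod 7 = 1, so they are different weekdays.
(Jul 6, 2245 is a Sunday; Jul 17, 2254 is a Monday.)

No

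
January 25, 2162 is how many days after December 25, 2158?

Dec 25, 2158 → Dec 25, 2159: 365 days.
Dec 25, 2159 → Dec 25, 2160: 366 days (Feb 29, 2160 is in that span).
Dec 25, 2160 → Jan 25, 2161: 31 days (December has 31).
Jan 25, 2161 → Feb 25, 2161: 31 days (January has 31).
Feb 25, 2161 → Mar 25, 2161: 28 days (February has 28).
Mar 25, 2161 → Apr 25, 2161: 31 days (March has 31).
Apr 25, 2161 → May 25, 2161: 30 days (April has 30).
May 25, 2161 → Jun 25, 2161: 31 days (May has 31).
Jun 25, 2161 → Jul 25, 2161: 30 days (June has 30).
Jul 25, 2161 → Aug 25, 2161: 31 days (July has 31).
Aug 25, 2161 → Sep 25, 2161: 31 days (August has 31).
Sep 25, 2161 → Oct 25, 2161: 30 days (September has 30).
Oct 25, 2161 → Nov 25, 2161: 31 days (October has 31).
Nov 25, 2161 → Dec 25, 2161: 30 days (November has 30).
Dec 25, 2161 → Jan 25, 2162: 31 days.
Total: 1127 days.

1127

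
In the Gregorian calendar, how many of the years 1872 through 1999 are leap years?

Multiples of 4 in [1872,1999]: 32.
Of those, multiples of 100: 1 (not leap unless ÷400).
Multiples of 400: 0.
Leap years = 32 − 1 + 0 = 31.

31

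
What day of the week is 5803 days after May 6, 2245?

May 6, 2245 is a Tuesday.
5803 mod 7 = 0, so 5803 days after a Tuesday is Tuesday + 0 = Tuesday.

Tuesday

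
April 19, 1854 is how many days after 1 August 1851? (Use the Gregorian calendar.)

992

Aug 1, 1851 → Aug 1, 1852: 366 days (Feb 29, 1852 is in that span).
Aug 1, 1852 → Aug 1, 1853: 365 days.
Aug 1, 1853 → Sep 1, 1853: 31 days (August has 31).
Sep 1, 1853 → Oct 1, 1853: 30 days (September has 30).
Oct 1, 1853 → Nov 1, 1853: 31 days (October has 31).
Nov 1, 1853 → Dec 1, 1853: 30 days (November has 30).
Dec 1, 1853 → Jan 1, 1854: 31 days (December has 31).
Jan 1, 1854 → Feb 1, 1854: 31 days (January has 31).
Feb 1, 1854 → Mar 1, 1854: 28 days (February has 28).
Mar 1, 1854 → Apr 1, 1854: 31 days (March has 31).
Apr 1, 1854 → Apr 19, 1854: 18 days.
Total: 992 days.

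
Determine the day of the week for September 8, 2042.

January 1, 2042 is a Wednesday.
Jan 1, 2042 → Feb 1, 2042: 31 days (January has 31).
Feb 1, 2042 → Mar 1, 2042: 28 days (February has 28).
Mar 1, 2042 → Apr 1, 2042: 31 days (March has 31).
Apr 1, 2042 → May 1, 2042: 30 days (April has 30).
May 1, 2042 → Jun 1, 2042: 31 days (May has 31).
Jun 1, 2042 → Jul 1, 2042: 30 days (June has 30).
Jul 1, 2042 → Aug 1, 2042: 31 days (July has 31).
Aug 1, 2042 → Sep 1, 2042: 31 days (August has 31).
Sep 1, 2042 → Sep 8, 2042: 7 days.
Total: 250 days.
250 mod 7 = 5, so Wednesday + 5 = Monday.

Monday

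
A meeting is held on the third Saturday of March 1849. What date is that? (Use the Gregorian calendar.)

March 1, 1849 is a Thursday.
The first Saturday is therefore March 3 (2 days later).
The third Saturday is 3 + 2×7 = March 17.

March 17, 1849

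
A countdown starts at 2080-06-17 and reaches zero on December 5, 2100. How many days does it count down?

Jun 17, 2080 → Jun 17, 2081: 365 days.
Jun 17, 2081 → Jun 17, 2082: 365 days.
Jun 17, 2082 → Jun 17, 2083: 365 days.
Jun 17, 2083 → Jun 17, 2084: 366 days (Feb 29, 2084 is in that span).
Jun 17, 2084 → Jun 17, 2085: 365 days.
Jun 17, 2085 → Jun 17, 2086: 365 days.
Jun 17, 2086 → Jun 17, 2087: 365 days.
Jun 17, 2087 → Jun 17, 2088: 366 days (Feb 29, 2088 is in that span).
Jun 17, 2088 → Jun 17, 2089: 365 days.
Jun 17, 2089 → Jun 17, 2090: 365 days.
Jun 17, 2090 → Jun 17, 2091: 365 days.
Jun 17, 2091 → Jun 17, 2092: 366 days (Feb 29, 2092 is in that span).
Jun 17, 2092 → Jun 17, 2093: 365 days.
Jun 17, 2093 → Jun 17, 2094: 365 days.
Jun 17, 2094 → Jun 17, 2095: 365 days.
Jun 17, 2095 → Jun 17, 2096: 366 days (Feb 29, 2096 is in that span).
Jun 17, 2096 → Jun 17, 2097: 365 days.
Jun 17, 2097 → Jun 17, 2098: 365 days.
Jun 17, 2098 → Jun 17, 2099: 365 days.
Jun 17, 2099 → Jun 17, 2100: 365 days.
Jun 17, 2100 → Jul 17, 2100: 30 days (June has 30).
Jul 17, 2100 → Aug 17, 2100: 31 days (July has 31).
Aug 17, 2100 → Sep 17, 2100: 31 days (August has 31).
Sep 17, 2100 → Oct 17, 2100: 30 days (September has 30).
Oct 17, 2100 → Nov 17, 2100: 31 days (October has 31).
Nov 17, 2100 → Dec 5, 2100: 18 days.
Total: 7475 days.

7475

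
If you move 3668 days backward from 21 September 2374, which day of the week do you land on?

Saturday

First find the weekday of Sep 21, 2374. Doomsday rule: the anchor day for the 2300s is Wednesday. For year 74: 74÷12 = 6 r 2, and 2÷4 = 0, so 6+2+0 = 8.
Wednesday + 8 ≡ Thursday — that's 2374's doomsday.
In September the doomsday date is Sep 5.
Sep 21 is 16 days after Sep 5; 16 mod 7 = 2, so Thursday + 2 = Saturday.
3668 mod 7 = 0, so 3668 days before a Saturday is Saturday − 0 = Saturday.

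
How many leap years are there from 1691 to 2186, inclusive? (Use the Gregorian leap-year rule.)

Multiples of 4 in [1691,2186]: 124.
Of those, multiples of 100: 5 (not leap unless ÷400).
Multiples of 400: 1.
Leap years = 124 − 5 + 1 = 120.

120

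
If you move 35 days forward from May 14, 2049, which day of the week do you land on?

First find the weekday of May 14, 2049. Doomsday rule: the anchor day for the 2000s is Tuesday. For year 49: 49÷12 = 4 r 1, and 1÷4 = 0, so 4+1+0 = 5.
Tuesday + 5 ≡ Sunday — that's 2049's doomsday.
In May the doomsday date is May 9.
May 14 is 5 days after May 9; 5 mod 7 = 5, so Sunday + 5 = Friday.
35 mod 7 = 0, so 35 days after a Friday is Friday + 0 = Friday.

Friday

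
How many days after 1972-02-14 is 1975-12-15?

Feb 14, 1972 → Feb 14, 1973: 366 days (Feb 29, 1972 is in that span).
Feb 14, 1973 → Feb 14, 1974: 365 days.
Feb 14, 1974 → Feb 14, 1975: 365 days.
Feb 14, 1975 → Mar 14, 1975: 28 days (February has 28).
Mar 14, 1975 → Apr 14, 1975: 31 days (March has 31).
Apr 14, 1975 → May 14, 1975: 30 days (April has 30).
May 14, 1975 → Jun 14, 1975: 31 days (May has 31).
Jun 14, 1975 → Jul 14, 1975: 30 days (June has 30).
Jul 14, 1975 → Aug 14, 1975: 31 days (July has 31).
Aug 14, 1975 → Sep 14, 1975: 31 days (August has 31).
Sep 14, 1975 → Oct 14, 1975: 30 days (September has 30).
Oct 14, 1975 → Nov 14, 1975: 31 days (October has 31).
Nov 14, 1975 → Dec 14, 1975: 30 days (November has 30).
Dec 14, 1975 → Dec 15, 1975: 1 days.
Total: 1400 days.

1400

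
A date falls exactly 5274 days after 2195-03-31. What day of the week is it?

Friday

Mar 31, 2195 is a Tuesday.
5274 mod 7 = 3, so 5274 days after a Tuesday is Tuesday + 3 = Friday.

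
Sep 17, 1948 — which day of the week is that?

January 1, 1948 is a Thursday.
Jan 1, 1948 → Feb 1, 1948: 31 days (January has 31).
Feb 1, 1948 → Mar 1, 1948: 29 days (February has 29).
Mar 1, 1948 → Apr 1, 1948: 31 days (March has 31).
Apr 1, 1948 → May 1, 1948: 30 days (April has 30).
May 1, 1948 → Jun 1, 1948: 31 days (May has 31).
Jun 1, 1948 → Jul 1, 1948: 30 days (June has 30).
Jul 1, 1948 → Aug 1, 1948: 31 days (July has 31).
Aug 1, 1948 → Sep 1, 1948: 31 days (August has 31).
Sep 1, 1948 → Sep 17, 1948: 16 days.
Total: 260 days.
260 mod 7 = 1, so Thursday + 1 = Friday.

Friday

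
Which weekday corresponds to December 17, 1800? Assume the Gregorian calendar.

Wednesday

Doomsday rule: the anchor day for the 1800s is Friday. For year 00: 0÷12 = 0 r 0, and 0÷4 = 0, so 0+0+0 = 0.
Friday + 0 ≡ Friday — that's 1800's doomsday.
In December the doomsday date is Dec 12.
Dec 17 is 5 days after Dec 12; 5 mod 7 = 5, so Friday + 5 = Wednesday.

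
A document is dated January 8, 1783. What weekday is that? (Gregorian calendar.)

Doomsday rule: the anchor day for the 1700s is Sunday. For year 83: 83÷12 = 6 r 11, and 11÷4 = 2, so 6+11+2 = 19.
Sunday + 19 ≡ Friday — that's 1783's doomsday.
In January the doomsday date is Jan 3 (1783 is not a leap year).
Jan 8 is 5 days after Jan 3; 5 mod 7 = 5, so Friday + 5 = Wednesday.

Wednesday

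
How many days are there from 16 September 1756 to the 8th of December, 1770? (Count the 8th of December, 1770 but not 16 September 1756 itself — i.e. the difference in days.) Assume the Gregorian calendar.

5196

Sep 16, 1756 → Sep 16, 1757: 365 days.
Sep 16, 1757 → Sep 16, 1758: 365 days.
Sep 16, 1758 → Sep 16, 1759: 365 days.
Sep 16, 1759 → Sep 16, 1760: 366 days (Feb 29, 1760 is in that span).
Sep 16, 1760 → Sep 16, 1761: 365 days.
Sep 16, 1761 → Sep 16, 1762: 365 days.
Sep 16, 1762 → Sep 16, 1763: 365 days.
Sep 16, 1763 → Sep 16, 1764: 366 days (Feb 29, 1764 is in that span).
Sep 16, 1764 → Sep 16, 1765: 365 days.
Sep 16, 1765 → Sep 16, 1766: 365 days.
Sep 16, 1766 → Sep 16, 1767: 365 days.
Sep 16, 1767 → Sep 16, 1768: 366 days (Feb 29, 1768 is in that span).
Sep 16, 1768 → Sep 16, 1769: 365 days.
Sep 16, 1769 → Sep 16, 1770: 365 days.
Sep 16, 1770 → Oct 16, 1770: 30 days (September has 30).
Oct 16, 1770 → Nov 16, 1770: 31 days (October has 31).
Nov 16, 1770 → Dec 8, 1770: 22 days.
Total: 5196 days.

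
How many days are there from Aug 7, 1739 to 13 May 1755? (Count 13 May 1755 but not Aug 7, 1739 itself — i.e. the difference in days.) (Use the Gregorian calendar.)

Aug 7, 1739 → Aug 7, 1740: 366 days (Feb 29, 1740 is in that span).
Aug 7, 1740 → Aug 7, 1741: 365 days.
Aug 7, 1741 → Aug 7, 1742: 365 days.
Aug 7, 1742 → Aug 7, 1743: 365 days.
Aug 7, 1743 → Aug 7, 1744: 366 days (Feb 29, 1744 is in that span).
Aug 7, 1744 → Aug 7, 1745: 365 days.
Aug 7, 1745 → Aug 7, 1746: 365 days.
Aug 7, 1746 → Aug 7, 1747: 365 days.
Aug 7, 1747 → Aug 7, 1748: 366 days (Feb 29, 1748 is in that span).
Aug 7, 1748 → Aug 7, 1749: 365 days.
Aug 7, 1749 → Aug 7, 1750: 365 days.
Aug 7, 1750 → Aug 7, 1751: 365 days.
Aug 7, 1751 → Aug 7, 1752: 366 days (Feb 29, 1752 is in that span).
Aug 7, 1752 → Aug 7, 1753: 365 days.
Aug 7, 1753 → Aug 7, 1754: 365 days.
Aug 7, 1754 → Sep 7, 1754: 31 days (August has 31).
Sep 7, 1754 → Oct 7, 1754: 30 days (September has 30).
Oct 7, 1754 → Nov 7, 1754: 31 days (October has 31).
Nov 7, 1754 → Dec 7, 1754: 30 days (November has 30).
Dec 7, 1754 → Jan 7, 1755: 31 days (December has 31).
Jan 7, 1755 → Feb 7, 1755: 31 days (January has 31).
Feb 7, 1755 → Mar 7, 1755: 28 days (February has 28).
Mar 7, 1755 → Apr 7, 1755: 31 days (March has 31).
Apr 7, 1755 → May 7, 1755: 30 days (April has 30).
May 7, 1755 → May 13, 1755: 6 days.
Total: 5758 days.

5758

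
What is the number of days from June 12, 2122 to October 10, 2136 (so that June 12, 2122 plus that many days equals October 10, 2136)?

5234

Jun 12, 2122 → Jun 12, 2123: 365 days.
Jun 12, 2123 → Jun 12, 2124: 366 days (Feb 29, 2124 is in that span).
Jun 12, 2124 → Jun 12, 2125: 365 days.
Jun 12, 2125 → Jun 12, 2126: 365 days.
Jun 12, 2126 → Jun 12, 2127: 365 days.
Jun 12, 2127 → Jun 12, 2128: 366 days (Feb 29, 2128 is in that span).
Jun 12, 2128 → Jun 12, 2129: 365 days.
Jun 12, 2129 → Jun 12, 2130: 365 days.
Jun 12, 2130 → Jun 12, 2131: 365 days.
Jun 12, 2131 → Jun 12, 2132: 366 days (Feb 29, 2132 is in that span).
Jun 12, 2132 → Jun 12, 2133: 365 days.
Jun 12, 2133 → Jun 12, 2134: 365 days.
Jun 12, 2134 → Jun 12, 2135: 365 days.
Jun 12, 2135 → Jun 12, 2136: 366 days (Feb 29, 2136 is in that span).
Jun 12, 2136 → Jul 12, 2136: 30 days (June has 30).
Jul 12, 2136 → Aug 12, 2136: 31 days (July has 31).
Aug 12, 2136 → Sep 12, 2136: 31 days (August has 31).
Sep 12, 2136 → Oct 10, 2136: 28 days.
Total: 5234 days.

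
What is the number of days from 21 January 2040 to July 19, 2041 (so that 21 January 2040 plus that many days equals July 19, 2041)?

Jan 21, 2040 → Jan 21, 2041: 366 days (Feb 29, 2040 is in that span).
Jan 21, 2041 → Feb 21, 2041: 31 days (January has 31).
Feb 21, 2041 → Mar 21, 2041: 28 days (February has 28).
Mar 21, 2041 → Apr 21, 2041: 31 days (March has 31).
Apr 21, 2041 → May 21, 2041: 30 days (April has 30).
May 21, 2041 → Jun 21, 2041: 31 days (May has 31).
Jun 21, 2041 → Jul 19, 2041: 28 days.
Total: 545 days.

545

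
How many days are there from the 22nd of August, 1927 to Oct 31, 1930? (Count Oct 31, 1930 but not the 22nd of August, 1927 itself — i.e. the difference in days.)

1166

Aug 22, 1927 → Aug 22, 1928: 366 days (Feb 29, 1928 is in that span).
Aug 22, 1928 → Aug 22, 1929: 365 days.
Aug 22, 1929 → Aug 22, 1930: 365 days.
Aug 22, 1930 → Sep 22, 1930: 31 days (August has 31).
Sep 22, 1930 → Oct 22, 1930: 30 days (September has 30).
Oct 22, 1930 → Oct 31, 1930: 9 days.
Total: 1166 days.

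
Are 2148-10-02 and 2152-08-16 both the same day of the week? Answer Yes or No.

Yes

From Oct 2, 2148 to Aug 16, 2152 is 1414 days.
1414 mod 7 = 0, so they are the same weekday.
(Oct 2, 2148 is a Wednesday; Aug 16, 2152 is a Wednesday.)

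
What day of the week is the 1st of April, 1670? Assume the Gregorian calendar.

Doomsday rule: the anchor day for the 1600s is Tuesday. For year 70: 70÷12 = 5 r 10, and 10÷4 = 2, so 5+10+2 = 17.
Tuesday + 17 ≡ Friday — that's 1670's doomsday.
In April the doomsday date is Apr 4.
Apr 1 is 3 days before Apr 4; 3 mod 7 = 3, so Friday − 3 = Tuesday.

Tuesday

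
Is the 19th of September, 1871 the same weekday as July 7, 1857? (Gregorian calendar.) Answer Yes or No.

From Jul 7, 1857 to Sep 19, 1871 is 5187 days.
5187 mod 7 = 0, so they are the same weekday.
(Jul 7, 1857 is a Tuesday; Sep 19, 1871 is a Tuesday.)

Yes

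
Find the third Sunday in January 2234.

January 19, 2234

January 1, 2234 is a Wednesday.
The first Sunday is therefore January 5 (4 days later).
The third Sunday is 5 + 2×7 = January 19.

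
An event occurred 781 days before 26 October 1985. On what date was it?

September 6, 1983

−365 (one year) → Oct 26, 1984 (416 left).
−366 (one year; includes Feb 29, 1984) → Oct 26, 1983 (50 left).
−26 → Sep 30, 1983 (end of Sep, 30 days; 24 left).
−24 → Sep 6, 1983.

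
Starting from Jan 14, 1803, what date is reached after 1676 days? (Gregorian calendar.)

August 17, 1807

+365 (one year) → Jan 14, 1804 (1311 left).
+366 (one year; includes Feb 29, 1804) → Jan 14, 1805 (945 left).
+365 (one year) → Jan 14, 1806 (580 left).
+365 (one year) → Jan 14, 1807 (215 left).
Jan has 31 days: +18 → Feb 1, 1807 (197 left).
Feb has 28 days: +28 → Mar 1, 1807 (169 left).
Mar has 31 days: +31 → Apr 1, 1807 (138 left).
Apr has 30 days: +30 → May 1, 1807 (108 left).
May has 31 days: +31 → Jun 1, 1807 (77 left).
Jun has 30 days: +30 → Jul 1, 1807 (47 left).
Jul has 31 days: +31 → Aug 1, 1807 (16 left).
+16 → Aug 17, 1807.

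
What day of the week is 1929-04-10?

Wednesday

Doomsday rule: the anchor day for the 1900s is Wednesday. For year 29: 29÷12 = 2 r 5, and 5÷4 = 1, so 2+5+1 = 8.
Wednesday + 8 ≡ Thursday — that's 1929's doomsday.
In April the doomsday date is Apr 4.
Apr 10 is 6 days after Apr 4; 6 mod 7 = 6, so Thursday + 6 = Wednesday.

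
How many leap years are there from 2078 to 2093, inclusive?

Multiples of 4 in [2078,2093]: 4.
Of those, multiples of 100: 0 (not leap unless ÷400).
Multiples of 400: 0.
Leap years = 4 − 0 + 0 = 4.

4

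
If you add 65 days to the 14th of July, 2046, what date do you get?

September 17, 2046

Jul has 31 days: +18 → Aug 1, 2046 (47 left).
Aug has 31 days: +31 → Sep 1, 2046 (16 left).
+16 → Sep 17, 2046.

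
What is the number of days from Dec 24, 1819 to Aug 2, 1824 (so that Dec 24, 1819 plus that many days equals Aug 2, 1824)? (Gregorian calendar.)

Dec 24, 1819 → Dec 24, 1820: 366 days (Feb 29, 1820 is in that span).
Dec 24, 1820 → Dec 24, 1821: 365 days.
Dec 24, 1821 → Dec 24, 1822: 365 days.
Dec 24, 1822 → Dec 24, 1823: 365 days.
Dec 24, 1823 → Jan 24, 1824: 31 days (December has 31).
Jan 24, 1824 → Feb 24, 1824: 31 days (January has 31).
Feb 24, 1824 → Mar 24, 1824: 29 days (February has 29).
Mar 24, 1824 → Apr 24, 1824: 31 days (March has 31).
Apr 24, 1824 → May 24, 1824: 30 days (April has 30).
May 24, 1824 → Jun 24, 1824: 31 days (May has 31).
Jun 24, 1824 → Jul 24, 1824: 30 days (June has 30).
Jul 24, 1824 → Aug 2, 1824: 9 days.
Total: 1683 days.

1683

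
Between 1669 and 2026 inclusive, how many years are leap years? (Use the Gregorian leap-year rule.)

86

Multiples of 4 in [1669,2026]: 89.
Of those, multiples of 100: 4 (not leap unless ÷400).
Multiples of 400: 1.
Leap years = 89 − 4 + 1 = 86.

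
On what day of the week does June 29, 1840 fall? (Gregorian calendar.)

Doomsday rule: the anchor day for the 1800s is Friday. For year 40: 40÷12 = 3 r 4, and 4÷4 = 1, so 3+4+1 = 8.
Friday + 8 ≡ Saturday — that's 1840's doomsday.
In June the doomsday date is Jun 6.
Jun 29 is 23 days after Jun 6; 23 mod 7 = 2, so Saturday + 2 = Monday.

Monday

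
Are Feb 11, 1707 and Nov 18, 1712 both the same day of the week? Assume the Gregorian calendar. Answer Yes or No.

Yes

From Feb 11, 1707 to Nov 18, 1712 is 2107 days.
2107 mod 7 = 0, so they are the same weekday.
(Feb 11, 1707 is a Friday; Nov 18, 1712 is a Friday.)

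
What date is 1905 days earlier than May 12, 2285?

February 23, 2280

−365 (one year) → May 12, 2284 (1540 left).
−366 (one year; includes Feb 29, 2284) → May 12, 2283 (1174 left).
−365 (one year) → May 12, 2282 (809 left).
−365 (one year) → May 12, 2281 (444 left).
−365 (one year) → May 12, 2280 (79 left).
−12 → Apr 30, 2280 (end of Apr, 30 days; 67 left).
−30 → Mar 31, 2280 (end of Mar, 31 days; 37 left).
−31 → Feb 29, 2280 (end of Feb, 29 days; 6 left).
−6 → Feb 23, 2280.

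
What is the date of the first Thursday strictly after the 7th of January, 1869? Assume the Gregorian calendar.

January 14, 1869

Jan 7, 1869 is a Thursday.
From Thursday to the next Thursday is 7 days.
Jan 7, 1869 + 7 = Jan 14, 1869.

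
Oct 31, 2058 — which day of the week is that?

Doomsday rule: the anchor day for the 2000s is Tuesday. For year 58: 58÷12 = 4 r 10, and 10÷4 = 2, so 4+10+2 = 16.
Tuesday + 16 ≡ Thursday — that's 2058's doomsday.
In October the doomsday date is Oct 10.
Oct 31 is 21 days after Oct 10; 21 mod 7 = 0, so Thursday + 0 = Thursday.

Thursday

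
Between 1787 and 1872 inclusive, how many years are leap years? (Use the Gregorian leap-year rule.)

21

Multiples of 4 in [1787,1872]: 22.
Of those, multiples of 100: 1 (not leap unless ÷400).
Multiples of 400: 0.
Leap years = 22 − 1 + 0 = 21.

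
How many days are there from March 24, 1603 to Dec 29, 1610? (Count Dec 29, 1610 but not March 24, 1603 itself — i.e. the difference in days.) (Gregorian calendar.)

Mar 24, 1603 → Mar 24, 1604: 366 days (Feb 29, 1604 is in that span).
Mar 24, 1604 → Mar 24, 1605: 365 days.
Mar 24, 1605 → Mar 24, 1606: 365 days.
Mar 24, 1606 → Mar 24, 1607: 365 days.
Mar 24, 1607 → Mar 24, 1608: 366 days (Feb 29, 1608 is in that span).
Mar 24, 1608 → Mar 24, 1609: 365 days.
Mar 24, 1609 → Mar 24, 1610: 365 days.
Mar 24, 1610 → Apr 24, 1610: 31 days (March has 31).
Apr 24, 1610 → May 24, 1610: 30 days (April has 30).
May 24, 1610 → Jun 24, 1610: 31 days (May has 31).
Jun 24, 1610 → Jul 24, 1610: 30 days (June has 30).
Jul 24, 1610 → Aug 24, 1610: 31 days (July has 31).
Aug 24, 1610 → Sep 24, 1610: 31 days (August has 31).
Sep 24, 1610 → Oct 24, 1610: 30 days (September has 30).
Oct 24, 1610 → Nov 24, 1610: 31 days (October has 31).
Nov 24, 1610 → Dec 24, 1610: 30 days (November has 30).
Dec 24, 1610 → Dec 29, 1610: 5 days.
Total: 2837 days.

2837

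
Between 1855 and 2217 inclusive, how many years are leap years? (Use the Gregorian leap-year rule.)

Multiples of 4 in [1855,2217]: 91.
Of those, multiples of 100: 4 (not leap unless ÷400).
Multiples of 400: 1.
Leap years = 91 − 4 + 1 = 88.

88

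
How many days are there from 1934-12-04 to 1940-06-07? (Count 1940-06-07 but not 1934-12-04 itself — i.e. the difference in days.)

2012

Dec 4, 1934 → Dec 4, 1935: 365 days.
Dec 4, 1935 → Dec 4, 1936: 366 days (Feb 29, 1936 is in that span).
Dec 4, 1936 → Dec 4, 1937: 365 days.
Dec 4, 1937 → Dec 4, 1938: 365 days.
Dec 4, 1938 → Dec 4, 1939: 365 days.
Dec 4, 1939 → Jan 4, 1940: 31 days (December has 31).
Jan 4, 1940 → Feb 4, 1940: 31 days (January has 31).
Feb 4, 1940 → Mar 4, 1940: 29 days (February has 29).
Mar 4, 1940 → Apr 4, 1940: 31 days (March has 31).
Apr 4, 1940 → May 4, 1940: 30 days (April has 30).
May 4, 1940 → Jun 4, 1940: 31 days (May has 31).
Jun 4, 1940 → Jun 7, 1940: 3 days.
Total: 2012 days.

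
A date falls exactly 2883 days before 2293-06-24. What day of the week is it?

Sunday

Jun 24, 2293 is a Saturday.
2883 mod 7 = 6, so 2883 days before a Saturday is Saturday − 6 = Sunday.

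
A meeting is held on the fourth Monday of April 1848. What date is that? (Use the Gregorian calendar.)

April 1, 1848 is a Saturday.
The first Monday is therefore April 3 (2 days later).
The fourth Monday is 3 + 3×7 = April 24.

April 24, 1848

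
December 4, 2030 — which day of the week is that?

January 1, 2030 is a Tuesday.
Jan 1, 2030 → Feb 1, 2030: 31 days (January has 31).
Feb 1, 2030 → Mar 1, 2030: 28 days (February has 28).
Mar 1, 2030 → Apr 1, 2030: 31 days (March has 31).
Apr 1, 2030 → May 1, 2030: 30 days (April has 30).
May 1, 2030 → Jun 1, 2030: 31 days (May has 31).
Jun 1, 2030 → Jul 1, 2030: 30 days (June has 30).
Jul 1, 2030 → Aug 1, 2030: 31 days (July has 31).
Aug 1, 2030 → Sep 1, 2030: 31 days (August has 31).
Sep 1, 2030 → Oct 1, 2030: 30 days (September has 30).
Oct 1, 2030 → Nov 1, 2030: 31 days (October has 31).
Nov 1, 2030 → Dec 1, 2030: 30 days (November has 30).
Dec 1, 2030 → Dec 4, 2030: 3 days.
Total: 337 days.
337 mod 7 = 1, so Tuesday + 1 = Wednesday.

Wednesday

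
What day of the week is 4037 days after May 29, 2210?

Sunday

May 29, 2210 is a Tuesday.
4037 mod 7 = 5, so 4037 days after a Tuesday is Tuesday + 5 = Sunday.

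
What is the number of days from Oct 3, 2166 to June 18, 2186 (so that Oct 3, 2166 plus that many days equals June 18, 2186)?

Oct 3, 2166 → Oct 3, 2167: 365 days.
Oct 3, 2167 → Oct 3, 2168: 366 days (Feb 29, 2168 is in that span).
Oct 3, 2168 → Oct 3, 2169: 365 days.
Oct 3, 2169 → Oct 3, 2170: 365 days.
Oct 3, 2170 → Oct 3, 2171: 365 days.
Oct 3, 2171 → Oct 3, 2172: 366 days (Feb 29, 2172 is in that span).
Oct 3, 2172 → Oct 3, 2173: 365 days.
Oct 3, 2173 → Oct 3, 2174: 365 days.
Oct 3, 2174 → Oct 3, 2175: 365 days.
Oct 3, 2175 → Oct 3, 2176: 366 days (Feb 29, 2176 is in that span).
Oct 3, 2176 → Oct 3, 2177: 365 days.
Oct 3, 2177 → Oct 3, 2178: 365 days.
Oct 3, 2178 → Oct 3, 2179: 365 days.
Oct 3, 2179 → Oct 3, 2180: 366 days (Feb 29, 2180 is in that span).
Oct 3, 2180 → Oct 3, 2181: 365 days.
Oct 3, 2181 → Oct 3, 2182: 365 days.
Oct 3, 2182 → Oct 3, 2183: 365 days.
Oct 3, 2183 → Oct 3, 2184: 366 days (Feb 29, 2184 is in that span).
Oct 3, 2184 → Oct 3, 2185: 365 days.
Oct 3, 2185 → Nov 3, 2185: 31 days (October has 31).
Nov 3, 2185 → Dec 3, 2185: 30 days (November has 30).
Dec 3, 2185 → Jan 3, 2186: 31 days (December has 31).
Jan 3, 2186 → Feb 3, 2186: 31 days (January has 31).
Feb 3, 2186 → Mar 3, 2186: 28 days (February has 28).
Mar 3, 2186 → Apr 3, 2186: 31 days (March has 31).
Apr 3, 2186 → May 3, 2186: 30 days (April has 30).
May 3, 2186 → Jun 3, 2186: 31 days (May has 31).
Jun 3, 2186 → Jun 18, 2186: 15 days.
Total: 7198 days.

7198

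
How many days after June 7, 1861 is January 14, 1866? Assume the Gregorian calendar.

1682

Jun 7, 1861 → Jun 7, 1862: 365 days.
Jun 7, 1862 → Jun 7, 1863: 365 days.
Jun 7, 1863 → Jun 7, 1864: 366 days (Feb 29, 1864 is in that span).
Jun 7, 1864 → Jun 7, 1865: 365 days.
Jun 7, 1865 → Jul 7, 1865: 30 days (June has 30).
Jul 7, 1865 → Aug 7, 1865: 31 days (July has 31).
Aug 7, 1865 → Sep 7, 1865: 31 days (August has 31).
Sep 7, 1865 → Oct 7, 1865: 30 days (September has 30).
Oct 7, 1865 → Nov 7, 1865: 31 days (October has 31).
Nov 7, 1865 → Dec 7, 1865: 30 days (November has 30).
Dec 7, 1865 → Jan 7, 1866: 31 days (December has 31).
Jan 7, 1866 → Jan 14, 1866: 7 days.
Total: 1682 days.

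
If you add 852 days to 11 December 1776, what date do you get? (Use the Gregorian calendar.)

April 12, 1779

+365 (one year) → Dec 11, 1777 (487 left).
+365 (one year) → Dec 11, 1778 (122 left).
Dec has 31 days: +21 → Jan 1, 1779 (101 left).
Jan has 31 days: +31 → Feb 1, 1779 (70 left).
Feb has 28 days: +28 → Mar 1, 1779 (42 left).
Mar has 31 days: +31 → Apr 1, 1779 (11 left).
+11 → Apr 12, 1779.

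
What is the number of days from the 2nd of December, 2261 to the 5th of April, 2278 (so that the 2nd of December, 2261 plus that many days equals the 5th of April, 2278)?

Dec 2, 2261 → Dec 2, 2262: 365 days.
Dec 2, 2262 → Dec 2, 2263: 365 days.
Dec 2, 2263 → Dec 2, 2264: 366 days (Feb 29, 2264 is in that span).
Dec 2, 2264 → Dec 2, 2265: 365 days.
Dec 2, 2265 → Dec 2, 2266: 365 days.
Dec 2, 2266 → Dec 2, 2267: 365 days.
Dec 2, 2267 → Dec 2, 2268: 366 days (Feb 29, 2268 is in that span).
Dec 2, 2268 → Dec 2, 2269: 365 days.
Dec 2, 2269 → Dec 2, 2270: 365 days.
Dec 2, 2270 → Dec 2, 2271: 365 days.
Dec 2, 2271 → Dec 2, 2272: 366 days (Feb 29, 2272 is in that span).
Dec 2, 2272 → Dec 2, 2273: 365 days.
Dec 2, 2273 → Dec 2, 2274: 365 days.
Dec 2, 2274 → Dec 2, 2275: 365 days.
Dec 2, 2275 → Dec 2, 2276: 366 days (Feb 29, 2276 is in that span).
Dec 2, 2276 → Dec 2, 2277: 365 days.
Dec 2, 2277 → Jan 2, 2278: 31 days (December has 31).
Jan 2, 2278 → Feb 2, 2278: 31 days (January has 31).
Feb 2, 2278 → Mar 2, 2278: 28 days (February has 28).
Mar 2, 2278 → Apr 2, 2278: 31 days (March has 31).
Apr 2, 2278 → Apr 5, 2278: 3 days.
Total: 5968 days.

5968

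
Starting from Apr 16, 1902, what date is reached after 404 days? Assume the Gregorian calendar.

May 25, 1903

+365 (one year) → Apr 16, 1903 (39 left).
Apr has 30 days: +15 → May 1, 1903 (24 left).
+24 → May 25, 1903.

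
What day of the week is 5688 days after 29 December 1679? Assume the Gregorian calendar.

Tuesday

First find the weekday of Dec 29, 1679. Doomsday rule: the anchor day for the 1600s is Tuesday. For year 79: 79÷12 = 6 r 7, and 7÷4 = 1, so 6+7+1 = 14.
Tuesday + 14 ≡ Tuesday — that's 1679's doomsday.
In December the doomsday date is Dec 12.
Dec 29 is 17 days after Dec 12; 17 mod 7 = 3, so Tuesday + 3 = Friday.
5688 mod 7 = 4, so 5688 days after a Friday is Friday + 4 = Tuesday.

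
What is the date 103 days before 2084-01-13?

October 2, 2083

−13 → Dec 31, 2083 (end of Dec, 31 days; 90 left).
−31 → Nov 30, 2083 (end of Nov, 30 days; 59 left).
−30 → Oct 31, 2083 (end of Oct, 31 days; 29 left).
−29 → Oct 2, 2083.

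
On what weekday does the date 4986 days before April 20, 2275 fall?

Apr 20, 2275 is a Tuesday.
4986 mod 7 = 2, so 4986 days before a Tuesday is Tuesday − 2 = Sunday.

Sunday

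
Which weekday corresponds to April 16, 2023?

Doomsday rule: the anchor day for the 2000s is Tuesday. For year 23: 23÷12 = 1 r 11, and 11÷4 = 2, so 1+11+2 = 14.
Tuesday + 14 ≡ Tuesday — that's 2023's doomsday.
In April the doomsday date is Apr 4.
Apr 16 is 12 days after Apr 4; 12 mod 7 = 5, so Tuesday + 5 = Sunday.

Sunday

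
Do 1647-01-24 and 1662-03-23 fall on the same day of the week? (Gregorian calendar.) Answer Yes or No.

From Jan 24, 1647 to Mar 23, 1662 is 5537 days.
5537 mod 7 = 0, so they are the same weekday.
(Jan 24, 1647 is a Thursday; Mar 23, 1662 is a Thursday.)

Yes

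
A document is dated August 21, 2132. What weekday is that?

Doomsday rule: the anchor day for the 2100s is Sunday. For year 32: 32÷12 = 2 r 8, and 8÷4 = 2, so 2+8+2 = 12.
Sunday + 12 ≡ Friday — that's 2132's doomsday.
In August the doomsday date is Aug 8.
Aug 21 is 13 days after Aug 8; 13 mod 7 = 6, so Friday + 6 = Thursday.

Thursday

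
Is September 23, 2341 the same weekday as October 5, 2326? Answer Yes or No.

Yes

From Oct 5, 2326 to Sep 23, 2341 is 5467 days.
5467 mod 7 = 0, so they are the same weekday.
(Oct 5, 2326 is a Tuesday; Sep 23, 2341 is a Tuesday.)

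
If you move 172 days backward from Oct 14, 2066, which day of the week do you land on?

Sunday

First find the weekday of Oct 14, 2066. Doomsday rule: the anchor day for the 2000s is Tuesday. For year 66: 66÷12 = 5 r 6, and 6÷4 = 1, so 5+6+1 = 12.
Tuesday + 12 ≡ Sunday — that's 2066's doomsday.
In October the doomsday date is Oct 10.
Oct 14 is 4 days after Oct 10; 4 mod 7 = 4, so Sunday + 4 = Thursday.
172 mod 7 = 4, so 172 days before a Thursday is Thursday − 4 = Sunday.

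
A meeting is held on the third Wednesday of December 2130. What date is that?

December 20, 2130

December 1, 2130 is a Friday.
The first Wednesday is therefore December 6 (5 days later).
The third Wednesday is 6 + 2×7 = December 20.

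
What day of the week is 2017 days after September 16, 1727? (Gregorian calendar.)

Sep 16, 1727 is a Tuesday.
2017 mod 7 = 1, so 2017 days after a Tuesday is Tuesday + 1 = Wednesday.

Wednesday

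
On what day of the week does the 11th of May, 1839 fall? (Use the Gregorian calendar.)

Doomsday rule: the anchor day for the 1800s is Friday. For year 39: 39÷12 = 3 r 3, and 3÷4 = 0, so 3+3+0 = 6.
Friday + 6 ≡ Thursday — that's 1839's doomsday.
In May the doomsday date is May 9.
May 11 is 2 days after May 9; 2 mod 7 = 2, so Thursday + 2 = Saturday.

Saturday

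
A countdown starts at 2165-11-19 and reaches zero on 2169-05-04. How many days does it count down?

Nov 19, 2165 → Nov 19, 2166: 365 days.
Nov 19, 2166 → Nov 19, 2167: 365 days.
Nov 19, 2167 → Nov 19, 2168: 366 days (Feb 29, 2168 is in that span).
Nov 19, 2168 → Dec 19, 2168: 30 days (November has 30).
Dec 19, 2168 → Jan 19, 2169: 31 days (December has 31).
Jan 19, 2169 → Feb 19, 2169: 31 days (January has 31).
Feb 19, 2169 → Mar 19, 2169: 28 days (February has 28).
Mar 19, 2169 → Apr 19, 2169: 31 days (March has 31).
Apr 19, 2169 → May 4, 2169: 15 days.
Total: 1262 days.

1262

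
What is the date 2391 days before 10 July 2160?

−366 (one year; includes Feb 29, 2160) → Jul 10, 2159 (2025 left).
−365 (one year) → Jul 10, 2158 (1660 left).
−365 (one year) → Jul 10, 2157 (1295 left).
−365 (one year) → Jul 10, 2156 (930 left).
−366 (one year; includes Feb 29, 2156) → Jul 10, 2155 (564 left).
−365 (one year) → Jul 10, 2154 (199 left).
−10 → Jun 30, 2154 (end of Jun, 30 days; 189 left).
−30 → May 31, 2154 (end of May, 31 days; 159 left).
−31 → Apr 30, 2154 (end of Apr, 30 days; 128 left).
−30 → Mar 31, 2154 (end of Mar, 31 days; 98 left).
−31 → Feb 28, 2154 (end of Feb, 28 days; 67 left).
−28 → Jan 31, 2154 (end of Jan, 31 days; 39 left).
−31 → Dec 31, 2153 (end of Dec, 31 days; 8 left).
−8 → Dec 23, 2153.

December 23, 2153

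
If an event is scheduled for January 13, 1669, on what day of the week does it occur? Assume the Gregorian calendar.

Sunday

Doomsday rule: the anchor day for the 1600s is Tuesday. For year 69: 69÷12 = 5 r 9, and 9÷4 = 2, so 5+9+2 = 16.
Tuesday + 16 ≡ Thursday — that's 1669's doomsday.
In January the doomsday date is Jan 3 (1669 is not a leap year).
Jan 13 is 10 days after Jan 3; 10 mod 7 = 3, so Thursday + 3 = Sunday.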